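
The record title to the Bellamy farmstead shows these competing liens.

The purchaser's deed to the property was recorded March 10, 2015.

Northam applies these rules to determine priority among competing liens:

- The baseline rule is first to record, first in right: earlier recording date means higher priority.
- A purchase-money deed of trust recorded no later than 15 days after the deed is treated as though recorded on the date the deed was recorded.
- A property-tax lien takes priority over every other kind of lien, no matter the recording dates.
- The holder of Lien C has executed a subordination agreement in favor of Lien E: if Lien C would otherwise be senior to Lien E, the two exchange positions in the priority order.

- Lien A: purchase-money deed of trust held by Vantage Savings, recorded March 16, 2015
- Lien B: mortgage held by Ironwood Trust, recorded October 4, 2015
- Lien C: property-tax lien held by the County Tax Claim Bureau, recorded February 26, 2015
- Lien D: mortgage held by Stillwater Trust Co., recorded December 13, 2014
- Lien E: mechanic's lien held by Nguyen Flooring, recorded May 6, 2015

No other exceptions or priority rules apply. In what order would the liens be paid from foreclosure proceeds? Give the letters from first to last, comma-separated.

First, effective dates: A's effective date is the deed date, March 10, 2015.
As a property-tax lien, C is senior to every other lien.
Ordering the rest by effective date: D (December 13, 2014), A (March 10, 2015), E (May 6, 2015), B (October 4, 2015).
C would otherwise be senior to E, so under the subordination agreement C and E exchange positions.

E, D, A, C, B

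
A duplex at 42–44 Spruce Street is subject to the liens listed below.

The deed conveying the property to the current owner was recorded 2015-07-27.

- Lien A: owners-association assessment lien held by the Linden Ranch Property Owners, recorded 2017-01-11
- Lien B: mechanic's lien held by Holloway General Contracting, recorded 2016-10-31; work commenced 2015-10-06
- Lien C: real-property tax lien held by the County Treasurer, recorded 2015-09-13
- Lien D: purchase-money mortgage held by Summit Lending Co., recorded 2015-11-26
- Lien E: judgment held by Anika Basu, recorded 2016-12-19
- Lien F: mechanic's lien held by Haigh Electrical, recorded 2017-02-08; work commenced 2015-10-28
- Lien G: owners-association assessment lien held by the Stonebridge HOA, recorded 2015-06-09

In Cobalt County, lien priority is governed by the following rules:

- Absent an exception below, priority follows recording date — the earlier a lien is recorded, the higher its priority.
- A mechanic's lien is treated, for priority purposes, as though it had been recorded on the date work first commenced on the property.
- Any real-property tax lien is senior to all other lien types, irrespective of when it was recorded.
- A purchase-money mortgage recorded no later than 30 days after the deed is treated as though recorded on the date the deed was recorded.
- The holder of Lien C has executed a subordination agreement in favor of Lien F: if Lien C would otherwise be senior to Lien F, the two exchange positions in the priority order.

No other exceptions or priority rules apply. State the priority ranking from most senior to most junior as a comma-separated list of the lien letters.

F, G, B, C, D, E, A

Adjusting effective dates: B's effective date is 2015-10-06, when work began; D was recorded 122 days after the deed, outside the 30-day window, so it keeps its recording date; F is treated as recorded 2015-10-28, the work-commencement date.
C is a real-property tax lien, so it outranks all other liens regardless of date.
The other liens, earliest effective date first: G (2015-06-09), B (2015-10-06), F (2015-10-28), D (2015-11-26), E (2016-12-19), A (2017-01-11).
C would otherwise be senior to F, so under the subordination agreement C and F exchange positions.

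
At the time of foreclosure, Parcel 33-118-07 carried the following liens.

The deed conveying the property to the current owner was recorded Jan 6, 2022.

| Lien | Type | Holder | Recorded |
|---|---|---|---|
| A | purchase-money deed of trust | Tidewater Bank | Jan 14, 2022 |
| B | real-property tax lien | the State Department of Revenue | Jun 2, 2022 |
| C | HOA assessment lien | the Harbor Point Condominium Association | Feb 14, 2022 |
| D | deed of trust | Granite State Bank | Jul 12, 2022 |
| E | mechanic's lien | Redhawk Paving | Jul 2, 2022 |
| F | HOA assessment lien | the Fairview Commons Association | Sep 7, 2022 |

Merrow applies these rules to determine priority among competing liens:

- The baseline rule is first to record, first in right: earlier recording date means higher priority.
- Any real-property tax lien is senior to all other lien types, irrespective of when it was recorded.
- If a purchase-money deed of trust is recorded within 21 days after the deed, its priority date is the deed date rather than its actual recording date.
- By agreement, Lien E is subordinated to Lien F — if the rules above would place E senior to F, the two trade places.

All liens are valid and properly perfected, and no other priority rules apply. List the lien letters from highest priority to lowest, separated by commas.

B, A, C, F, D, E

Adjusting effective dates: A's effective date is the deed date, Jan 6, 2022.
As a real-property tax lien, B is senior to every other lien.
Ordering the rest by effective date: A (Jan 6, 2022), C (Feb 14, 2022), E (Jul 2, 2022), D (Jul 12, 2022), F (Sep 7, 2022).
The subordination applies — E was senior to F — so E and F swap.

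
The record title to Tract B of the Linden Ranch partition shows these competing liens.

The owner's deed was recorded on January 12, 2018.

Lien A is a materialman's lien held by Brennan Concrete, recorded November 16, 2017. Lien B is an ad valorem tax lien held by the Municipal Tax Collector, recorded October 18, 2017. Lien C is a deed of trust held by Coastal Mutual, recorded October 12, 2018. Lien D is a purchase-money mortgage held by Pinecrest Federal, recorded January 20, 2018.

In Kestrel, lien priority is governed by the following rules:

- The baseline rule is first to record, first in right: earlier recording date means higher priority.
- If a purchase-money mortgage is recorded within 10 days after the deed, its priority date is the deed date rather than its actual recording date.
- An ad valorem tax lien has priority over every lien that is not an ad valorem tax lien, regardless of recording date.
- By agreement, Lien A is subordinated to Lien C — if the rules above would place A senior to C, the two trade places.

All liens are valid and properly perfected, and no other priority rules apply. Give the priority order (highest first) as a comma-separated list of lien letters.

B, C, D, A

Effective dates: D relates back to the deed date January 12, 2018.
B, as an ad valorem tax lien, has superpriority and ranks first.
The other liens, earliest effective date first: A (November 16, 2017), D (January 12, 2018), C (October 12, 2018).
A is senior to C before the subordination, so the two trade places.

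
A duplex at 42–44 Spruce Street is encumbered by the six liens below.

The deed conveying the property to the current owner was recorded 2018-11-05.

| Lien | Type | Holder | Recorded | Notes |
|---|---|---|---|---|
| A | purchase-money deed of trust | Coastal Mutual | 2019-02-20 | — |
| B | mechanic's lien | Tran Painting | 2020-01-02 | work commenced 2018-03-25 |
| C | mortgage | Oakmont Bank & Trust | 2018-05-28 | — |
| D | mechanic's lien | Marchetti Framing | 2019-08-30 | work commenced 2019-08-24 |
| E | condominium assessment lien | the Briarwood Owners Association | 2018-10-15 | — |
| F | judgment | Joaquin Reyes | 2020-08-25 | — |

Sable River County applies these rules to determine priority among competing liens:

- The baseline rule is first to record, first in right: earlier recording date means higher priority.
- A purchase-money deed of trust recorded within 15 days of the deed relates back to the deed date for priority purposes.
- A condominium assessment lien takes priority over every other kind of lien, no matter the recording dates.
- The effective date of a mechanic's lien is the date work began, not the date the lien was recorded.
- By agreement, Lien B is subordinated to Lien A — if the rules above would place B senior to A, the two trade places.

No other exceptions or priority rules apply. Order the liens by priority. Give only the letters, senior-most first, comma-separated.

First, effective dates: A missed the 15-day window (107 days after the deed), so its recording date stands; B relates back to 2018-03-25 (work commenced); D relates back to 2019-08-24 (work commenced).
E is a condominium assessment lien and takes priority over every other lien.
Remaining liens by effective date: B (2018-03-25), C (2018-05-28), A (2019-02-20), D (2019-08-24), F (2020-08-25).
Because B would otherwise rank above A, the subordination swaps them.

E, A, C, B, D, F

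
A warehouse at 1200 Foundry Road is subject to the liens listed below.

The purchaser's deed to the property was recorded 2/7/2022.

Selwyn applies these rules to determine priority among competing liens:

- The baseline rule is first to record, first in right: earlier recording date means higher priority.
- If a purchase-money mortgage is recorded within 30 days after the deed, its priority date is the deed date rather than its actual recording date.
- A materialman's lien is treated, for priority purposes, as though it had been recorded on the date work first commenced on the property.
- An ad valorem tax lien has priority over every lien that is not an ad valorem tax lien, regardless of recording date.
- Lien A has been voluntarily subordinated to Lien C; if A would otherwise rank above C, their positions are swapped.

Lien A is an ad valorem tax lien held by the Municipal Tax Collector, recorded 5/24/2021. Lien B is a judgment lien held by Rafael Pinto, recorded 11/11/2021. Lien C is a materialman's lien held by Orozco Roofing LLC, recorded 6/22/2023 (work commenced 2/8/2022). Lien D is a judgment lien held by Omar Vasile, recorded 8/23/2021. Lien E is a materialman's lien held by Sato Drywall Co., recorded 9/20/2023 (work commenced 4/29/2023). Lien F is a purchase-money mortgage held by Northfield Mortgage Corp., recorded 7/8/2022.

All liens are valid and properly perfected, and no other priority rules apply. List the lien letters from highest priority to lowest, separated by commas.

C, D, B, A, F, E

Effective dates: C is treated as recorded 2/8/2022, the work-commencement date; E relates back to 4/29/2023 (work commenced); F was recorded 151 days after the deed, outside the 30-day window, so it keeps its recording date.
A is an ad valorem tax lien, so it outranks all other liens regardless of date.
Ordering the rest by effective date: D (8/23/2021), B (11/11/2021), C (2/8/2022), F (7/8/2022), E (4/29/2023).
The subordination applies — A was senior to C — so A and C swap.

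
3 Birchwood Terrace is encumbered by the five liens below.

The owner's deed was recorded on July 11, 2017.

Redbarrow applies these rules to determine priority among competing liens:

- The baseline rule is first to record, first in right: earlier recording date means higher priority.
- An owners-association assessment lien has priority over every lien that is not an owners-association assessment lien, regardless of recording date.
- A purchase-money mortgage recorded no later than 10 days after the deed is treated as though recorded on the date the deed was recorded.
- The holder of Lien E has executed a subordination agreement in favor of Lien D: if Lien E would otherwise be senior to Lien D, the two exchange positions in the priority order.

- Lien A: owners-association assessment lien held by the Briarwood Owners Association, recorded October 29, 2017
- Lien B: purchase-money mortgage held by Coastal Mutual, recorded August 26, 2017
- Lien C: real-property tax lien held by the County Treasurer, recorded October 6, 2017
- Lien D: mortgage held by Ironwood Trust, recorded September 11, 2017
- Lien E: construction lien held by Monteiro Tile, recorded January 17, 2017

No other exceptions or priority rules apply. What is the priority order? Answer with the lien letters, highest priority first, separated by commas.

A, D, B, E, C

Effective dates: B was recorded 46 days after the deed — beyond 10 days — so no relation-back applies.
A, as an owners-association assessment lien, has superpriority and ranks first.
Among the remaining liens, by effective date: E (January 17, 2017), B (August 26, 2017), D (September 11, 2017), C (October 6, 2017).
The subordination applies — E was senior to D — so E and D swap.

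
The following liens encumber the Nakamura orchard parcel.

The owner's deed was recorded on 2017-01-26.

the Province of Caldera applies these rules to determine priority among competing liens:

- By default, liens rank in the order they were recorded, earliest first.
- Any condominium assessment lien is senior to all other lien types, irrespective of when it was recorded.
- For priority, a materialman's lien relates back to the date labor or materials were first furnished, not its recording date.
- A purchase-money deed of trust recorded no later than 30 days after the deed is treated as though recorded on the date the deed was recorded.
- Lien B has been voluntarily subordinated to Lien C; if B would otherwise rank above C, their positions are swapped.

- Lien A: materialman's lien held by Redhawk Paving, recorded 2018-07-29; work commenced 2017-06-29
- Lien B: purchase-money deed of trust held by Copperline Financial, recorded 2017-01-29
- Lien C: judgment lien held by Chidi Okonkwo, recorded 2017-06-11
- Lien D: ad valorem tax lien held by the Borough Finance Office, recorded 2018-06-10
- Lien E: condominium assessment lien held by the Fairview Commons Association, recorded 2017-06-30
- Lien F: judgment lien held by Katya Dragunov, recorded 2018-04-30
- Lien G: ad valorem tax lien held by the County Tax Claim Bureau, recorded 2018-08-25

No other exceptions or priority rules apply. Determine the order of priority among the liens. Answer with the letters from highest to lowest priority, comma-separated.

E, C, B, A, F, D, G

First, effective dates: A is treated as recorded 2017-06-29, the work-commencement date; B was recorded within the 30-day window, so its effective date is the deed date 2017-01-26.
E is a condominium assessment lien, so it outranks all other liens regardless of date.
The other liens, earliest effective date first: B (2017-01-26), C (2017-06-11), A (2017-06-29), F (2018-04-30), D (2018-06-10), G (2018-08-25).
B is senior to C before the subordination, so the two trade places.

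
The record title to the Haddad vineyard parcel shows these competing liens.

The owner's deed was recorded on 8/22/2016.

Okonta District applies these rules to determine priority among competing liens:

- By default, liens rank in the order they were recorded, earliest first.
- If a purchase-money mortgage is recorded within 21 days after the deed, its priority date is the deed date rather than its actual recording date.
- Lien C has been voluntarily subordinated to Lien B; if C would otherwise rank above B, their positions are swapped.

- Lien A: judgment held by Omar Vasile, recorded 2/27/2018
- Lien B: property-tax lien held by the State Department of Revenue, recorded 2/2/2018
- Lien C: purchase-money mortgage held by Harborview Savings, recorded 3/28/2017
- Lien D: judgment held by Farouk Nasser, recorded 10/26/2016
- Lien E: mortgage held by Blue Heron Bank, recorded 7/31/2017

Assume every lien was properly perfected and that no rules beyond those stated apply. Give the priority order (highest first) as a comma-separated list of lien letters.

D, B, E, C, A

Adjusting effective dates: C was recorded 218 days after the deed, outside the 21-day window, so it keeps its recording date.
Sorted by effective date: D (10/26/2016), C (3/28/2017), E (7/31/2017), B (2/2/2018), A (2/27/2018).
Because C would otherwise rank above B, the subordination swaps them.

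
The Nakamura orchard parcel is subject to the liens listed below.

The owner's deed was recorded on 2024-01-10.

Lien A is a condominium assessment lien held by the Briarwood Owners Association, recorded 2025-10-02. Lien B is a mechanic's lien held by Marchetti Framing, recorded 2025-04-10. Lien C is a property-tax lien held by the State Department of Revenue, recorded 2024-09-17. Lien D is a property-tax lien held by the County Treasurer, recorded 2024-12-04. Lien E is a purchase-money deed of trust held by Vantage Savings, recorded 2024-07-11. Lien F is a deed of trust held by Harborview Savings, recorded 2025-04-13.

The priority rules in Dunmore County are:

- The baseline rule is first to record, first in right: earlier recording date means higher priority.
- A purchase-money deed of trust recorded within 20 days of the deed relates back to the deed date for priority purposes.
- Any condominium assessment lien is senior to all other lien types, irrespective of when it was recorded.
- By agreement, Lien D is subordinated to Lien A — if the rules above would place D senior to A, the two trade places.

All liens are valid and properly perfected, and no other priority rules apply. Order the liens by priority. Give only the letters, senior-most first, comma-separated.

A, E, C, D, B, F

Adjusting effective dates: E missed the 20-day window (183 days after the deed), so its recording date stands.
A, as a condominium assessment lien, has superpriority and ranks first.
Ordering the rest by effective date: E (2024-07-11), C (2024-09-17), D (2024-12-04), B (2025-04-10), F (2025-04-13).
D already ranks below A; the subordination has no effect.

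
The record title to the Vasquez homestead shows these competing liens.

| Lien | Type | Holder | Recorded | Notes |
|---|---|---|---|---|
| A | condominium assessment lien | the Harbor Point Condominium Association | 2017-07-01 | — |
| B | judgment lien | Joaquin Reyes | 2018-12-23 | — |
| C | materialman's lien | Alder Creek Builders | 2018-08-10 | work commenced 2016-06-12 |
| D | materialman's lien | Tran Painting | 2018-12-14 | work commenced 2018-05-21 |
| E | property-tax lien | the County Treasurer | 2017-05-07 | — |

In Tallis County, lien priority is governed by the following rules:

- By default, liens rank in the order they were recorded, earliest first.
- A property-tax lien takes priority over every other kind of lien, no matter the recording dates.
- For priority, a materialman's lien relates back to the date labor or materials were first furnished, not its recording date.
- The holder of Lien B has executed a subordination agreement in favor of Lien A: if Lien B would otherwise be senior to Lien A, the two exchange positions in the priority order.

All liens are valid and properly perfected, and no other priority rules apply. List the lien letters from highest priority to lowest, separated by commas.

Effective dates after the stated exceptions: C is treated as recorded 2016-06-12, the work-commencement date; D's effective date is 2018-05-21, when work began.
As a property-tax lien, E is senior to every other lien.
Ordering the rest by effective date: C (2016-06-12), A (2017-07-01), D (2018-05-21), B (2018-12-23).
Since B is not senior to A, the subordination leaves the order unchanged.

E, C, A, D, B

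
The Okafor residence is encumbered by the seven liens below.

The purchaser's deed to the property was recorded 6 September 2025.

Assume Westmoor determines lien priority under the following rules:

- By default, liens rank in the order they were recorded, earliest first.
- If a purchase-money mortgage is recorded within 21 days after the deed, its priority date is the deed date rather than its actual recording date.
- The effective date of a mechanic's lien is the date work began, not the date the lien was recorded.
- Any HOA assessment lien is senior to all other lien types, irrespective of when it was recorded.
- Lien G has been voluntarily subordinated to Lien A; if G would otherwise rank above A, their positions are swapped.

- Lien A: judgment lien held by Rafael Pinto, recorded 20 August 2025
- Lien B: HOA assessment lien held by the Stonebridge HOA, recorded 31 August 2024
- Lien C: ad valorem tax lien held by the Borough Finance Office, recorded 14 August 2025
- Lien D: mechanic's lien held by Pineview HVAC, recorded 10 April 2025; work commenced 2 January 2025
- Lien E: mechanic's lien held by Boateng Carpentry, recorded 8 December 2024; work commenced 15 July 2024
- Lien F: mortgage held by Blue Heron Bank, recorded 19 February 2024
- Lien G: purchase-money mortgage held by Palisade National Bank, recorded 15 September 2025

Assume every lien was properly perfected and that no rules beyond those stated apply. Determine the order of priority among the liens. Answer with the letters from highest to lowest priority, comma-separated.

B, F, E, D, C, A, G

Adjusting effective dates: D relates back to 2 January 2025 (work commenced); E relates back to 15 July 2024 (work commenced); G was recorded within the 21-day window, so its effective date is the deed date 6 September 2025.
B is an HOA assessment lien and takes priority over every other lien.
Remaining liens by effective date: F (19 February 2024), E (15 July 2024), D (2 January 2025), C (14 August 2025), A (20 August 2025), G (6 September 2025).
G already ranks below A; the subordination has no effect.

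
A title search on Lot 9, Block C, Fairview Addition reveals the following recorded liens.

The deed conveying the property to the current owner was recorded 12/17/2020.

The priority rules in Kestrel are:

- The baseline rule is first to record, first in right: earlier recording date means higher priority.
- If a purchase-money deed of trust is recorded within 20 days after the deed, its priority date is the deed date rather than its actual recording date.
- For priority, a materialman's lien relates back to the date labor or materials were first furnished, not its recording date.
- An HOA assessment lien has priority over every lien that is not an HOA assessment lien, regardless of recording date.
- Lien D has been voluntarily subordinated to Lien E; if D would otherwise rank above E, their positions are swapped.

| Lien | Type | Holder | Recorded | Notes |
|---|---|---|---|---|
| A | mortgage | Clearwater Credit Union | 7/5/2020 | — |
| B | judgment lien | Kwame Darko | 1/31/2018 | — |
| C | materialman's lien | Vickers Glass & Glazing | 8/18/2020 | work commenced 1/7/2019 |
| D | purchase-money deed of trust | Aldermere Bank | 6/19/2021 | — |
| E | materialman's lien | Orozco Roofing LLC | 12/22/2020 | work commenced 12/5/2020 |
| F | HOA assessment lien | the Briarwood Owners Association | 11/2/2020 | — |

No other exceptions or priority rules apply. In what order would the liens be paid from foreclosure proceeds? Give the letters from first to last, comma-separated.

F, B, C, A, E, D

Effective dates: C's effective date is 1/7/2019, when work began; D was recorded 184 days after the deed — beyond 20 days — so no relation-back applies; E is treated as recorded 12/5/2020, the work-commencement date.
F is an HOA assessment lien, so it outranks all other liens regardless of date.
The other liens, earliest effective date first: B (1/31/2018), C (1/7/2019), A (7/5/2020), E (12/5/2020), D (6/19/2021).
Since D is not senior to E, the subordination leaves the order unchanged.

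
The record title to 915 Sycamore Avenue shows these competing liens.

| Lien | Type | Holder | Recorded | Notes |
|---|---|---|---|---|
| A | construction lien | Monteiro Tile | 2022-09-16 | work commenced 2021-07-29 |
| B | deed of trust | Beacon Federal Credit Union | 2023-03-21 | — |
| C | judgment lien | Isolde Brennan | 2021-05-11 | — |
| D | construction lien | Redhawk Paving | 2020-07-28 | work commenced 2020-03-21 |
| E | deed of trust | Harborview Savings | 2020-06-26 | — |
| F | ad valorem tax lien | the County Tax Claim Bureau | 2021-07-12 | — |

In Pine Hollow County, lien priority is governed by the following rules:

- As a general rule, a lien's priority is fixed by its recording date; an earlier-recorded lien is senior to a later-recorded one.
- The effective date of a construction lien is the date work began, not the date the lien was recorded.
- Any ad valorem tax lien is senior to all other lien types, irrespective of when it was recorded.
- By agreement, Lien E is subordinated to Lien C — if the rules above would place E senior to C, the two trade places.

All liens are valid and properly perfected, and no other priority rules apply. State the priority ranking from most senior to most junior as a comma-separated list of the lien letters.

F, D, C, E, A, B

Effective dates after the stated exceptions: A's effective date is 2021-07-29, when work began; D relates back to 2020-03-21 (work commenced).
As an ad valorem tax lien, F is senior to every other lien.
Remaining liens by effective date: D (2020-03-21), E (2020-06-26), C (2021-05-11), A (2021-07-29), B (2023-03-21).
Because E would otherwise rank above C, the subordination swaps them.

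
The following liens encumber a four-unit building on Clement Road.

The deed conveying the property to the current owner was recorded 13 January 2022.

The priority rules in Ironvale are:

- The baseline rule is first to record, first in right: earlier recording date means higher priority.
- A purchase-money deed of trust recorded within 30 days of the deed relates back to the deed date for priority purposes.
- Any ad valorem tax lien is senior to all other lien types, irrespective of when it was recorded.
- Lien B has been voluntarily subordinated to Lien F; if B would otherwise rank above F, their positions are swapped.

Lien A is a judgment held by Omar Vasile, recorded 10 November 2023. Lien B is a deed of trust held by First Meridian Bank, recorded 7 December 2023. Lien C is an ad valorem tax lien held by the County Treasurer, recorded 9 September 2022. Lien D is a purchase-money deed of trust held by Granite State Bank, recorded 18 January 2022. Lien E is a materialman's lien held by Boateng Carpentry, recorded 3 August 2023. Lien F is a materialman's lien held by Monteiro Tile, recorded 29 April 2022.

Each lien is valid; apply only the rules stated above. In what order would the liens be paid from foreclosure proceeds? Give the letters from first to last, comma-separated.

Adjusting effective dates: D was recorded within the 30-day window, so its effective date is the deed date 13 January 2022.
C is an ad valorem tax lien, so it outranks all other liens regardless of date.
Among the remaining liens, by effective date: D (13 January 2022), F (29 April 2022), E (3 August 2023), A (10 November 2023), B (7 December 2023).
B already ranks below F; the subordination has no effect.

C, D, F, E, A, B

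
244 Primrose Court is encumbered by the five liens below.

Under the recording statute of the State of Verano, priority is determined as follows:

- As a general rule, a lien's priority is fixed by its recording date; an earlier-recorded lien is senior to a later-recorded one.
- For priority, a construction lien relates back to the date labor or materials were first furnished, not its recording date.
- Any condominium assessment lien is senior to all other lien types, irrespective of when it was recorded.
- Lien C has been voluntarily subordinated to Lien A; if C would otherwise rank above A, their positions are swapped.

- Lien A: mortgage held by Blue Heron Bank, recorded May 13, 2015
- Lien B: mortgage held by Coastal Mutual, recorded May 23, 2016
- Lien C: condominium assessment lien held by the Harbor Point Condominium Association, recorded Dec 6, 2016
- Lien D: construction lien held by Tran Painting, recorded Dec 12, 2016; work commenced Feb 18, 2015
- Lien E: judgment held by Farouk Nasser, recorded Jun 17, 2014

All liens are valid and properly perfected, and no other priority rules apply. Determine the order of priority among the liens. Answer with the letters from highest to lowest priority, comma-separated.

A, E, D, C, B

First, effective dates: D's effective date is Feb 18, 2015, when work began.
C is a condominium assessment lien, so it outranks all other liens regardless of date.
Remaining liens by effective date: E (Jun 17, 2014), D (Feb 18, 2015), A (May 13, 2015), B (May 23, 2016).
C would otherwise be senior to A, so under the subordination agreement C and A exchange positions.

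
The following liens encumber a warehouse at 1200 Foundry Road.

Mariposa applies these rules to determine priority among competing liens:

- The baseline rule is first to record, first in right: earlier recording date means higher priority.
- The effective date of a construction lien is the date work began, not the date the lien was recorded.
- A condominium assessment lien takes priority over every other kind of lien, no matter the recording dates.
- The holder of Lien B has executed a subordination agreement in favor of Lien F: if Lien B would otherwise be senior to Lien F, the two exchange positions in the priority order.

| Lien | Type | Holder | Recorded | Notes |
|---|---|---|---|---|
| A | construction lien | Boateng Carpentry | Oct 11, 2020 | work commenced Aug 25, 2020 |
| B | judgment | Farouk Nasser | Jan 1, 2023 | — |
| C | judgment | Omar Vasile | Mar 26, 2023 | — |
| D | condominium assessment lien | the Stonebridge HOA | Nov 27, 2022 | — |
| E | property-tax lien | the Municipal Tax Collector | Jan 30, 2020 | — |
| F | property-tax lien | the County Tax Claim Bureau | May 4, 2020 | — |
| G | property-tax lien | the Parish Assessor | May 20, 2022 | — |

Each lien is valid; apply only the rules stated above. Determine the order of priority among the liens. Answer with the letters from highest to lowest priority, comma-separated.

Adjusting effective dates: A is treated as recorded Aug 25, 2020, the work-commencement date.
D is a condominium assessment lien, so it outranks all other liens regardless of date.
Ordering the rest by effective date: E (Jan 30, 2020), F (May 4, 2020), A (Aug 25, 2020), G (May 20, 2022), B (Jan 1, 2023), C (Mar 26, 2023).
Since B is not senior to F, the subordination leaves the order unchanged.

D, E, F, A, G, B, C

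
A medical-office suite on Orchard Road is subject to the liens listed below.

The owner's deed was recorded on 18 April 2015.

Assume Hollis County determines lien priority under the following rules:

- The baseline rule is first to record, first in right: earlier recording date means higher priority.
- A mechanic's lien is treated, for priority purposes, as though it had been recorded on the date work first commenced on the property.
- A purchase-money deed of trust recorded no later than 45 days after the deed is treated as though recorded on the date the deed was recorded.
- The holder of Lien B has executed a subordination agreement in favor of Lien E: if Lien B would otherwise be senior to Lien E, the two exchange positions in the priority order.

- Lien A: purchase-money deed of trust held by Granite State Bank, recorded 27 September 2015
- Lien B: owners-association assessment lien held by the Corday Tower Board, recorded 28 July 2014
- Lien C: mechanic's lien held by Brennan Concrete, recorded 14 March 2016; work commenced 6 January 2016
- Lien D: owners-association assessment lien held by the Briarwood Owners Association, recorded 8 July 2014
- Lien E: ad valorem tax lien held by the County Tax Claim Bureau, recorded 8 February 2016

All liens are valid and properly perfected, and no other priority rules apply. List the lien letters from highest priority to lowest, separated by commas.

D, E, A, C, B

Effective dates after the stated exceptions: A missed the 45-day window (162 days after the deed), so its recording date stands; C's effective date is 6 January 2016, when work began.
By effective date, earliest first: D (8 July 2014), B (28 July 2014), A (27 September 2015), C (6 January 2016), E (8 February 2016).
B is senior to E before the subordination, so the two trade places.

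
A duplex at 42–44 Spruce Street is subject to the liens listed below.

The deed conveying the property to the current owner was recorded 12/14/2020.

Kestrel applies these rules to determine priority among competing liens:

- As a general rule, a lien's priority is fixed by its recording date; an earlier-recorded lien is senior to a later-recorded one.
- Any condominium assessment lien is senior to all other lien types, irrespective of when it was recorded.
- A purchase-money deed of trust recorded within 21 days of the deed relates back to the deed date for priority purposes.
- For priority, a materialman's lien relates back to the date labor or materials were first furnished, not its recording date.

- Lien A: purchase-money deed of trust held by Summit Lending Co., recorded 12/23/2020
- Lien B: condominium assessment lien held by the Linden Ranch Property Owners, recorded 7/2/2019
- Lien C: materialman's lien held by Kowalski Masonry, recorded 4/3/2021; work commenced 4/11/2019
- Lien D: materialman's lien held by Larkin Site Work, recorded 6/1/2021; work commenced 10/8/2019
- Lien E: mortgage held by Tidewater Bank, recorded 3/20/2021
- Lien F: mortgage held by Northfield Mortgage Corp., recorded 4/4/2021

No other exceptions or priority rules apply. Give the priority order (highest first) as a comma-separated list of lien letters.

Effective dates: A was recorded within the 21-day window, so its effective date is the deed date 12/14/2020; C relates back to 4/11/2019 (work commenced); D is treated as recorded 10/8/2019, the work-commencement date.
B, as a condominium assessment lien, has superpriority and ranks first.
Ordering the rest by effective date: C (4/11/2019), D (10/8/2019), A (12/14/2020), E (3/20/2021), F (4/4/2021).

B, C, D, A, E, F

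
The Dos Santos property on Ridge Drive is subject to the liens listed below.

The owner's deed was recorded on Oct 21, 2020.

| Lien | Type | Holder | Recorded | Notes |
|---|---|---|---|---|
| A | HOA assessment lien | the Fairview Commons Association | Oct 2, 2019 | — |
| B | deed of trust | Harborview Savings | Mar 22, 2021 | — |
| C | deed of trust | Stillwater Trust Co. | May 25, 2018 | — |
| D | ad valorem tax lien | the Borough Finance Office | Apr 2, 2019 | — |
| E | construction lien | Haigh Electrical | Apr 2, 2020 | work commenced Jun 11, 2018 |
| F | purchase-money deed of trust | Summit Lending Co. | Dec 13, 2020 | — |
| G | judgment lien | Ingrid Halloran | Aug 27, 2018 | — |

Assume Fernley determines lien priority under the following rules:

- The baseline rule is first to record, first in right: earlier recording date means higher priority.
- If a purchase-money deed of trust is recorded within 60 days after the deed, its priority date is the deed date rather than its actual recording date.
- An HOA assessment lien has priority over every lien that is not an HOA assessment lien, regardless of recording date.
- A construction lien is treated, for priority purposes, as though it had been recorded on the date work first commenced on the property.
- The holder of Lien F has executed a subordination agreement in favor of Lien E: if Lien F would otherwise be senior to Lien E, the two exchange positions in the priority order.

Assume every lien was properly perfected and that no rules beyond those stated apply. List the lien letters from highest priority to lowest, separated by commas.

Effective dates after the stated exceptions: E is treated as recorded Jun 11, 2018, the work-commencement date; F relates back to the deed date Oct 21, 2020.
A, as an HOA assessment lien, has superpriority and ranks first.
Among the remaining liens, by effective date: C (May 25, 2018), E (Jun 11, 2018), G (Aug 27, 2018), D (Apr 2, 2019), F (Oct 21, 2020), B (Mar 22, 2021).
Since F is not senior to E, the subordination leaves the order unchanged.

A, C, E, G, D, F, B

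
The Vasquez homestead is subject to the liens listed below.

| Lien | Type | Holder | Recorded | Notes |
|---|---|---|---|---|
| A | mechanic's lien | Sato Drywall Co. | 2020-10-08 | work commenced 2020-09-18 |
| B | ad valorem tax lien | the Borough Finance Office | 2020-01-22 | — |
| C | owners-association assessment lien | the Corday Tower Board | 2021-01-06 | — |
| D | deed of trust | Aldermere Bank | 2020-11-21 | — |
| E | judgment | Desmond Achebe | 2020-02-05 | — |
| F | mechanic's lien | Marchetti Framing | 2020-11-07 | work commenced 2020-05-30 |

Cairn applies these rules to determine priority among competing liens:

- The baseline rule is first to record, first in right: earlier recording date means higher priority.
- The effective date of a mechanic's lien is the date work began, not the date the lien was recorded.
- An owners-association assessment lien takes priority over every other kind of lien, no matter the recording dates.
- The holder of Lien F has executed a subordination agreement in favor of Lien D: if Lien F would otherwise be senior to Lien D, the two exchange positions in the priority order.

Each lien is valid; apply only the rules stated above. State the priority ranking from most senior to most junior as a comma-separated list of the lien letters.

Effective dates after the stated exceptions: A's effective date is 2020-09-18, when work began; F relates back to 2020-05-30 (work commenced).
As an owners-association assessment lien, C is senior to every other lien.
Ordering the rest by effective date: B (2020-01-22), E (2020-02-05), F (2020-05-30), A (2020-09-18), D (2020-11-21).
The subordination applies — F was senior to D — so F and D swap.

C, B, E, D, A, F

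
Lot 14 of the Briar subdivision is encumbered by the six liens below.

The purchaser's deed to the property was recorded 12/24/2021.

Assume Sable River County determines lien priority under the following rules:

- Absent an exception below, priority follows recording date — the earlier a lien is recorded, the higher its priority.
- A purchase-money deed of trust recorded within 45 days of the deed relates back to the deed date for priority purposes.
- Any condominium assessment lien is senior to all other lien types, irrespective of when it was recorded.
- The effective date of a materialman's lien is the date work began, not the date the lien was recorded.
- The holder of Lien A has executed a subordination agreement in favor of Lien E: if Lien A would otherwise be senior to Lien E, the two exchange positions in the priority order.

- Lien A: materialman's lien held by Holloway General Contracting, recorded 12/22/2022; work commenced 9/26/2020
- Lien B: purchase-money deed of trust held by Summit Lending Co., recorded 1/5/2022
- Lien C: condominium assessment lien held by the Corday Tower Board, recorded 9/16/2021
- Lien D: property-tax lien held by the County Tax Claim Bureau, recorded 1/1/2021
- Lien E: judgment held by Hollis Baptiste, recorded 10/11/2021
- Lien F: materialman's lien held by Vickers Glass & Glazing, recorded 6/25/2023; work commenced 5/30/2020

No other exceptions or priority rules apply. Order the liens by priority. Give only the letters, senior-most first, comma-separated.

C, F, E, D, A, B

Adjusting effective dates: A's effective date is 9/26/2020, when work began; B was recorded within the 45-day window, so its effective date is the deed date 12/24/2021; F is treated as recorded 5/30/2020, the work-commencement date.
C is a condominium assessment lien and takes priority over every other lien.
Ordering the rest by effective date: F (5/30/2020), A (9/26/2020), D (1/1/2021), E (10/11/2021), B (12/24/2021).
A is senior to E before the subordination, so the two trade places.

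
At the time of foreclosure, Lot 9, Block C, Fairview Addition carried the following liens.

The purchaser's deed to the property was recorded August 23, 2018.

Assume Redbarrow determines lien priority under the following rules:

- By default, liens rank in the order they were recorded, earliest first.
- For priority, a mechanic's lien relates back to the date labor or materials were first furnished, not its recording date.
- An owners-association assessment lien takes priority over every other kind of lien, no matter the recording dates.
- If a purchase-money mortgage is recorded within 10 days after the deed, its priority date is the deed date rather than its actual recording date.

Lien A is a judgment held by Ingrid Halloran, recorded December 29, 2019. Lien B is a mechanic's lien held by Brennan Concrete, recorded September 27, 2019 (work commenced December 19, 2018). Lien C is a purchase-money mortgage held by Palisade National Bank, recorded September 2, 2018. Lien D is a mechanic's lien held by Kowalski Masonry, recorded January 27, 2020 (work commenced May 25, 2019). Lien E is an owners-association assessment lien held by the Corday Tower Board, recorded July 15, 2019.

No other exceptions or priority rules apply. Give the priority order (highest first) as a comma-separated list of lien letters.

E, C, B, D, A

Effective dates after the stated exceptions: B is treated as recorded December 19, 2018, the work-commencement date; C's effective date is the deed date, August 23, 2018; D's effective date is May 25, 2019, when work began.
E is an owners-association assessment lien, so it outranks all other liens regardless of date.
Remaining liens by effective date: C (August 23, 2018), B (December 19, 2018), D (May 25, 2019), A (December 29, 2019).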